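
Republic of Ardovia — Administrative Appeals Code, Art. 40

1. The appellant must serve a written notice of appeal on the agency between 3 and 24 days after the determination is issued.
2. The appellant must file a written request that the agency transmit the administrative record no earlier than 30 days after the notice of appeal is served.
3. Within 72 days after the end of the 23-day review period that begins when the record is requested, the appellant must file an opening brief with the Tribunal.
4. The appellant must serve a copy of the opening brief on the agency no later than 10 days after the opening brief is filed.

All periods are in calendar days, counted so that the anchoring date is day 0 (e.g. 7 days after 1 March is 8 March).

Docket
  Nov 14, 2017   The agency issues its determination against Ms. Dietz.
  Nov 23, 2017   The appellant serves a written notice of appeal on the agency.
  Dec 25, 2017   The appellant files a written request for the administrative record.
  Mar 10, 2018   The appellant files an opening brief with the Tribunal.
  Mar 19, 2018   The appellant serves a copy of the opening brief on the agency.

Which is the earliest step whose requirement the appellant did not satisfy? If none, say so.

(1) the permitted window runs from Nov 14, 2017 + 3 = Nov 17, 2017 to Nov 14, 2017 + 24 = Dec 8, 2017; Nov 23, 2017 falls inside that range.
(2) permitted from Nov 23, 2017 + 30 days = Dec 23, 2017 onward; done Dec 25, 2017 — permitted.
(3) due by Jan 17, 2018 + 72 days = Mar 30, 2018; done Mar 10, 2018 — timely.
(4) due by Mar 10, 2018 + 10 days = Mar 20, 2018; done Mar 19, 2018 — timely.

None — every step was satisfied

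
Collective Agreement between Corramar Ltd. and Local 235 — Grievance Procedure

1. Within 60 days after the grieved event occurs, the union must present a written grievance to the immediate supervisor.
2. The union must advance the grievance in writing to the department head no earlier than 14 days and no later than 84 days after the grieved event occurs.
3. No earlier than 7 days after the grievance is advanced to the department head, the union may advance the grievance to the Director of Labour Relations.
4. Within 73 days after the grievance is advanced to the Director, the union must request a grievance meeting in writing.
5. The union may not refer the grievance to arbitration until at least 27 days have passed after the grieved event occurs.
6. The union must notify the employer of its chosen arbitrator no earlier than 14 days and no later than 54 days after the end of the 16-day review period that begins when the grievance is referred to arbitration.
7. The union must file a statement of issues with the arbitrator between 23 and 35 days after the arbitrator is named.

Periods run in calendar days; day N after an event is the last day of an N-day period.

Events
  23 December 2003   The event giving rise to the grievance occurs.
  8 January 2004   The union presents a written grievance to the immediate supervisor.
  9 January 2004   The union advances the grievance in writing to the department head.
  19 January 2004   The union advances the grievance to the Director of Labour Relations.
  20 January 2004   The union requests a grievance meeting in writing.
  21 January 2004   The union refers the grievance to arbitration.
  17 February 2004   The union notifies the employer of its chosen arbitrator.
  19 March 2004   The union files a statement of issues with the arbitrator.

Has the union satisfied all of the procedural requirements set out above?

(1) due by 23 December 2003 + 60 days = 21 February 2004; 8 January 2004 is within that limit.
(2) the permitted window runs from 23 December 2003 + 14 = 6 January 2004 to 23 December 2003 + 84 = 16 March 2004; 9 January 2004 falls inside that range.
(3) permitted from 9 January 2004 + 7 days = 16 January 2004 onward; done 19 January 2004 — permitted.
(4) due by 19 January 2004 + 73 days = 1 April 2004; 20 January 2004 is within that limit.
(5) permitted from 23 December 2003 + 27 days = 19 January 2004 onward; done 21 January 2004 — permitted.
(6) the permitted window runs from 6 February 2004 + 14 = 20 February 2004 to 6 February 2004 + 54 = 31 March 2004; done 17 February 2004 — 3 days before the window opened.

No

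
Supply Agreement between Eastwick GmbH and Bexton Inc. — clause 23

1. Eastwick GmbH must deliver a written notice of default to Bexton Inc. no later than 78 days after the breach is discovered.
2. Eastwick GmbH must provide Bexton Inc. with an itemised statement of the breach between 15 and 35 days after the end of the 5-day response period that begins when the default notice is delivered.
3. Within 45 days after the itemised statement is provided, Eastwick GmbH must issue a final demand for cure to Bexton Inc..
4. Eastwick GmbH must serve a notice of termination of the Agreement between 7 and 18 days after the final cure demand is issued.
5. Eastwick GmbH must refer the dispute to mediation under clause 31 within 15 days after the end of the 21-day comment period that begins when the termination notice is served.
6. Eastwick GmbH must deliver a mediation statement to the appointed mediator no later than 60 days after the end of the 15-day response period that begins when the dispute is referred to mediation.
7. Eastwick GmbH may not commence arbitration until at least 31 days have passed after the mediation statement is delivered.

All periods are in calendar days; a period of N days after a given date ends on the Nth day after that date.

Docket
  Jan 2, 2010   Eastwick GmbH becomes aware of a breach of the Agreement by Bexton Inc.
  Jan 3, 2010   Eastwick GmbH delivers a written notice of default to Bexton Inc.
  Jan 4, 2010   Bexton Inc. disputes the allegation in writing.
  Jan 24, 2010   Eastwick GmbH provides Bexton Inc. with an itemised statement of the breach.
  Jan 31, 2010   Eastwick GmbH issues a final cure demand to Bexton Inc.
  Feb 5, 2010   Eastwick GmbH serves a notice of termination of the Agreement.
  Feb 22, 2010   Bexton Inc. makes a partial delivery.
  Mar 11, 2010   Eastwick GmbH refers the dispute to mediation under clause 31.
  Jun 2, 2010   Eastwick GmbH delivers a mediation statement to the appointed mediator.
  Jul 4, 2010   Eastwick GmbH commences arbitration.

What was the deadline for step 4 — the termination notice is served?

Step 4 runs from Jan 31, 2010, when the final cure demand is issued. The window is 7–18 days after Jan 31, 2010; it closes on Feb 18, 2010.

Feb 18, 2010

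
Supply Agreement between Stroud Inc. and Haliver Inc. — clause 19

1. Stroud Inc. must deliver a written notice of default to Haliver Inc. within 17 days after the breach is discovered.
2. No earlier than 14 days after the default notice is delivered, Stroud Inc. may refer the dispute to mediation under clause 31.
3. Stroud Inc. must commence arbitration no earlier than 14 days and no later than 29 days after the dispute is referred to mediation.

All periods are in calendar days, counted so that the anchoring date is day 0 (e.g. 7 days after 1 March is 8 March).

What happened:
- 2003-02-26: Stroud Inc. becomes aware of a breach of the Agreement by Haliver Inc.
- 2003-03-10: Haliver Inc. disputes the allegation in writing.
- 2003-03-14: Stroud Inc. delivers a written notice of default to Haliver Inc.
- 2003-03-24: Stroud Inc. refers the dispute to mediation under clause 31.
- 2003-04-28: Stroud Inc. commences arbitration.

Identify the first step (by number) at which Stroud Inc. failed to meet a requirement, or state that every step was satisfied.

Step 1 — counting 17 days from 2003-02-26 (when the breach is discovered) gives a deadline of 2003-03-15; completed 2003-03-14, before the deadline.
Step 2 — must wait 14 days from 2003-03-14 (when the default notice is delivered), so not before 2003-03-28; done 2003-03-24 — 4 days too early.
No need to go further; step 2 was not satisfied.

Step 2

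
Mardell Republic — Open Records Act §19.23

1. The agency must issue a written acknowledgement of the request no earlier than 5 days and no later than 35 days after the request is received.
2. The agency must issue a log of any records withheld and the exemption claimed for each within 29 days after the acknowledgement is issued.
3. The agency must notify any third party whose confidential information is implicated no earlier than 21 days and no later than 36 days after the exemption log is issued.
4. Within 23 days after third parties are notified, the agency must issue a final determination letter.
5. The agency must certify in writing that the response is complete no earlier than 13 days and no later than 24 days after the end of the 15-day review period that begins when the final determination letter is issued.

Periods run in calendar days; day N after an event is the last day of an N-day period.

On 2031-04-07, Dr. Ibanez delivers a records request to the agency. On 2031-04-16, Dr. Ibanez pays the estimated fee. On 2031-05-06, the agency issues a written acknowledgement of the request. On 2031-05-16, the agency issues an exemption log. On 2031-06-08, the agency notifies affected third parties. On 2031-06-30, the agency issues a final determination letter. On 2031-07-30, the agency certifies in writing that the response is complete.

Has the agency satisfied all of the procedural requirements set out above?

Step 1: the window is 5–35 days after 2031-04-07 (when the request is received), so 2031-04-12 through 2031-05-12; done 2031-05-06 — within the window.
Step 2: 29 days after 2031-05-06 (when the acknowledgement is issued) is 2031-06-04; completed 2031-05-16, before the deadline.
Step 3: the window is 21–36 days after 2031-05-16 (when the exemption log is issued), so 2031-06-06 through 2031-06-21; done 2031-06-08, which is between those dates.
Step 4: 23 days after 2031-06-08 (when third parties are notified) is 2031-07-01; completed 2031-06-30, before the deadline.
Step 5: the window is 13–24 days after 2031-07-15 (end of the 15-day review period, which began when the final determination letter is issued on 2031-06-30), so 2031-07-28 through 2031-08-08; 2031-07-30 falls inside that range.

Yes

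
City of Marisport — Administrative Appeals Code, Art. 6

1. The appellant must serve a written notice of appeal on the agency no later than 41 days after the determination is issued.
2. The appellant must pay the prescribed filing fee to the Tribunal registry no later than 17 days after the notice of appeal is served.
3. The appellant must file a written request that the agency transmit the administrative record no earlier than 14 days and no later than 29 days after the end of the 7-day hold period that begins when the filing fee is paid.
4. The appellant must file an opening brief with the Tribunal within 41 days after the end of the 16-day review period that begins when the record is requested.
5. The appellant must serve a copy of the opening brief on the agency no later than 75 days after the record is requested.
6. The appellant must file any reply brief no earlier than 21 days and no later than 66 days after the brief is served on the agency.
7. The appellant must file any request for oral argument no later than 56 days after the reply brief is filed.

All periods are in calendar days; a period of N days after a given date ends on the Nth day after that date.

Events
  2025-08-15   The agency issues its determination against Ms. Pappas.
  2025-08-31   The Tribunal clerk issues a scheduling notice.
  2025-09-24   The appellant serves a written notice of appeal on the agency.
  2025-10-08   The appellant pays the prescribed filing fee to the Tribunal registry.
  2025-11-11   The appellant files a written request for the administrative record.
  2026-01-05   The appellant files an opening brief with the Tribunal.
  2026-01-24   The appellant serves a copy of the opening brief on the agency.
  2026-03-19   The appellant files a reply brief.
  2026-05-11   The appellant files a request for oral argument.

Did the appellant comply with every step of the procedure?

Yes

(1) due by 2025-08-15 + 41 days = 2025-09-25; completed 2025-09-24, before the deadline.
(2) due by 2025-09-24 + 17 days = 2025-10-11; 2025-10-08 is within that limit.
(3) the permitted window runs from 2025-10-15 + 14 = 2025-10-29 to 2025-10-15 + 29 = 2025-11-13; done 2025-11-11, which is between those dates.
(4) due by 2025-11-27 + 41 days = 2026-01-07; done 2026-01-05 — timely.
(5) due by 2025-11-11 + 75 days = 2026-01-25; 2026-01-24 is within that limit.
(6) the permitted window runs from 2026-01-24 + 21 = 2026-02-14 to 2026-01-24 + 66 = 2026-03-31; done 2026-03-19 — within the window.
(7) due by 2026-03-19 + 56 days = 2026-05-14; completed 2026-05-11, before the deadline.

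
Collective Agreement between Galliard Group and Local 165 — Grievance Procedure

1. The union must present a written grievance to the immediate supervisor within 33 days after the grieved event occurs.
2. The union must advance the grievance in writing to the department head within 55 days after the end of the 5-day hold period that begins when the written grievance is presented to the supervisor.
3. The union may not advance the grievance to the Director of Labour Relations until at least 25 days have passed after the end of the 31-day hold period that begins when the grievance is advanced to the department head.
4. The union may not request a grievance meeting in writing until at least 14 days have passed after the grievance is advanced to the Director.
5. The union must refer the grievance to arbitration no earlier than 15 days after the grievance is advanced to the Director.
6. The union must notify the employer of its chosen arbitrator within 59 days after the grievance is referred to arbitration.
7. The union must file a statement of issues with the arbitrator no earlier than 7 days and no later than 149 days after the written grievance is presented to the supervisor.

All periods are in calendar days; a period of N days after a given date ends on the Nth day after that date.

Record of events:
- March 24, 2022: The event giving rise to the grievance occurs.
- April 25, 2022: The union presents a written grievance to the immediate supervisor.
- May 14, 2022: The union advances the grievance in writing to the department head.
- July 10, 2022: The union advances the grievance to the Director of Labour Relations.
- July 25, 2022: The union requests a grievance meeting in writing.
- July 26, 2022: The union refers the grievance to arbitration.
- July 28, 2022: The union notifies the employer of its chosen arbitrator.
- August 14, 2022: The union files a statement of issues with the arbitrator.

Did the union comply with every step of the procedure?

(1) due by March 24, 2022 + 33 days = April 26, 2022; done April 25, 2022 — timely.
(2) due by April 30, 2022 + 55 days = June 24, 2022; May 14, 2022 is within that limit.
(3) permitted from June 14, 2022 + 25 days = July 9, 2022 onward; done July 10, 2022 — permitted.
(4) permitted from July 10, 2022 + 14 days = July 24, 2022 onward; July 25, 2022 is on or after that date.
(5) permitted from July 10, 2022 + 15 days = July 25, 2022 onward; July 26, 2022 is on or after that date.
(6) due by July 26, 2022 + 59 days = September 23, 2022; completed July 28, 2022, before the deadline.
(7) the permitted window runs from April 25, 2022 + 7 = May 2, 2022 to April 25, 2022 + 149 = September 21, 2022; done August 14, 2022 — within the window.

Yes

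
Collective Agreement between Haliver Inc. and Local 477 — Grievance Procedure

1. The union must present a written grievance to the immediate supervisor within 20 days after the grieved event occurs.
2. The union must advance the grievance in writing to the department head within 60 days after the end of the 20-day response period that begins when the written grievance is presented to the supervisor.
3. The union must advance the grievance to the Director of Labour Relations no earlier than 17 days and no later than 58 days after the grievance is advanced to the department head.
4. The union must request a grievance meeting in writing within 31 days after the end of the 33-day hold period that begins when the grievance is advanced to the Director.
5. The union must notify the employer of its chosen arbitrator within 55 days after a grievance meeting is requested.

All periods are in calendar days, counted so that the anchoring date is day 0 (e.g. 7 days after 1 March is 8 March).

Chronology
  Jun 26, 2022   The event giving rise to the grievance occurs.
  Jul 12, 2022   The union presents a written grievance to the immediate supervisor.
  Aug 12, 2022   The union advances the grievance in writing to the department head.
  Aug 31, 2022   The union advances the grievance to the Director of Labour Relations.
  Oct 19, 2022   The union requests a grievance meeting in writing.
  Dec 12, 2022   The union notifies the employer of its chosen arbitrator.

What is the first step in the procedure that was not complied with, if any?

None — every step was satisfied

(1) due by Jun 26, 2022 + 20 days = Jul 16, 2022; completed Jul 12, 2022, before the deadline.
(2) due by Aug 1, 2022 + 60 days = Sep 30, 2022; Aug 12, 2022 is within that limit.
(3) the permitted window runs from Aug 12, 2022 + 17 = Aug 29, 2022 to Aug 12, 2022 + 58 = Oct 9, 2022; done Aug 31, 2022, which is between those dates.
(4) due by Oct 3, 2022 + 31 days = Nov 3, 2022; Oct 19, 2022 is within that limit.
(5) due by Oct 19, 2022 + 55 days = Dec 13, 2022; done Dec 12, 2022 — timely.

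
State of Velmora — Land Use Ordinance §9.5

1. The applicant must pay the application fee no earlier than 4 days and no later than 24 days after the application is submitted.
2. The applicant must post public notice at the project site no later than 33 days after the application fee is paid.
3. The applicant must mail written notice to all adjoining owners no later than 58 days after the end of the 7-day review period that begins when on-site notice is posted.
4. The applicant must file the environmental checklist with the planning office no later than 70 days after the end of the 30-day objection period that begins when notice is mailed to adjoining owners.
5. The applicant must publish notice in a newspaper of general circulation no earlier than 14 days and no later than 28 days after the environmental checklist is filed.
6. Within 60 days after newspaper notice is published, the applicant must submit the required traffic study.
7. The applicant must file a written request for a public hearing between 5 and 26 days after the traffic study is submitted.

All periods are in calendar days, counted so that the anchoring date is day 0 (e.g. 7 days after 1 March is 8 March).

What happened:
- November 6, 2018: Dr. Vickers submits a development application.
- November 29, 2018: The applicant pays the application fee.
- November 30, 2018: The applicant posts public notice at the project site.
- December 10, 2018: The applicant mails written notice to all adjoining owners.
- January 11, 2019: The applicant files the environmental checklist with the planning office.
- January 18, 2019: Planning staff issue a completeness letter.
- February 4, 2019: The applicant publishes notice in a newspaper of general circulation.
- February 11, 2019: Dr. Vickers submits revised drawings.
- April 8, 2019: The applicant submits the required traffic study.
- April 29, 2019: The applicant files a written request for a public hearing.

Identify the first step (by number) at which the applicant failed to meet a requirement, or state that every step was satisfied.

Step 6

Step 1: the window is 4–24 days after November 6, 2018 (when the application is submitted), so November 10, 2018 through November 30, 2018; done November 29, 2018, which is between those dates.
Step 2: 33 days after November 29, 2018 (when the application fee is paid) is January 1, 2019; done November 30, 2018 — timely.
Step 3: 58 days after December 7, 2018 (end of the 7-day review period, which began when on-site notice is posted on November 30, 2018) is February 3, 2019; completed December 10, 2018, before the deadline.
Step 4: 70 days after January 9, 2019 (end of the 30-day objection period, which began when notice is mailed to adjoining owners on December 10, 2018) is March 20, 2019; done January 11, 2019 — timely.
Step 5: the window is 14–28 days after January 11, 2019 (when the environmental checklist is filed), so January 25, 2019 through February 8, 2019; done February 4, 2019 — within the window.
Step 6: 60 days after February 4, 2019 (when newspaper notice is published) is April 5, 2019; not done until April 8, 2019, 3 days after the deadline.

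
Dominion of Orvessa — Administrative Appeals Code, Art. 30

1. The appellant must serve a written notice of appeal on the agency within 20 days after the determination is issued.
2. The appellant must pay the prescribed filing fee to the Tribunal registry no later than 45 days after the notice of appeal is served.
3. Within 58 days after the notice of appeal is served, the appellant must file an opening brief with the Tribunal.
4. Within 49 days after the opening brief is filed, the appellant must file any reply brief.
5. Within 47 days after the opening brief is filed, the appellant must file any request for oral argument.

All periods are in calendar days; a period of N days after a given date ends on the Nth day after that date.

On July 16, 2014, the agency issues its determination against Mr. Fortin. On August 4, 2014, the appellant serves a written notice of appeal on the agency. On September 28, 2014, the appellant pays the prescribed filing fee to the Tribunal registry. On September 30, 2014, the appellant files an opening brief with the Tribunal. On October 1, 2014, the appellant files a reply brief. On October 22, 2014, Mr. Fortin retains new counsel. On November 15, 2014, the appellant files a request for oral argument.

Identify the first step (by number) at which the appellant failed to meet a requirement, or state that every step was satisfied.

Step 2

(1) due by July 16, 2014 + 20 days = August 5, 2014; done August 4, 2014 — timely.
(2) due by August 4, 2014 + 45 days = September 18, 2014; September 28, 2014 misses that deadline by 10 days.
Later steps need not be reached.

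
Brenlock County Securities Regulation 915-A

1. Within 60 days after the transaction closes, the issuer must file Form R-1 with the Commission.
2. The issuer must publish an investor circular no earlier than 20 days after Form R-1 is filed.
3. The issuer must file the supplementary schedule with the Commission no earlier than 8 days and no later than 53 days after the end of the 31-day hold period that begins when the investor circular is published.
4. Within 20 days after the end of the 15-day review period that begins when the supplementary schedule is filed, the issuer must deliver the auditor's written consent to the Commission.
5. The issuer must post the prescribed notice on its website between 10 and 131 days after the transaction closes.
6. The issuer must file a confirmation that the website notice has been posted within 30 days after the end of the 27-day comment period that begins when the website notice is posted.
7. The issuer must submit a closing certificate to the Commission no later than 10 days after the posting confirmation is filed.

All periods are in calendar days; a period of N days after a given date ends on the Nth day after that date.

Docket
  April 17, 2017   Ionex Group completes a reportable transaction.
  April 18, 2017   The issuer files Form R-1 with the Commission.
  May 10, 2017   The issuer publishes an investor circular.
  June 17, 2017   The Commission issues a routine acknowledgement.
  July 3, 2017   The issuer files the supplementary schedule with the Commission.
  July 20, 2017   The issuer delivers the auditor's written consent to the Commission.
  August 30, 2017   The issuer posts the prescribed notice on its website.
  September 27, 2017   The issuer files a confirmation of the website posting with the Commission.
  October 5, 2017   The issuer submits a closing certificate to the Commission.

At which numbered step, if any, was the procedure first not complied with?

Step 5

Step 1 — counting 60 days from April 17, 2017 (when the transaction closes) gives a deadline of June 16, 2017; completed April 18, 2017, before the deadline.
Step 2 — must wait 20 days from April 18, 2017 (when Form R-1 is filed), so not before May 8, 2017; done May 10, 2017, after the minimum wait.
Step 3 — 8 and 53 days from June 10, 2017 (end of the 31-day hold period, which began when the investor circular is published on May 10, 2017) are June 18, 2017 and August 2, 2017 respectively; done July 3, 2017, which is between those dates.
Step 4 — counting 20 days from July 18, 2017 (end of the 15-day review period, which began when the supplementary schedule is filed on July 3, 2017) gives a deadline of August 7, 2017; July 20, 2017 is within that limit.
Step 5 — 10 and 131 days from April 17, 2017 (when the transaction closes) are April 27, 2017 and August 26, 2017 respectively; done August 30, 2017 — 4 days after the window closed.
No need to go further; step 5 was not satisfied.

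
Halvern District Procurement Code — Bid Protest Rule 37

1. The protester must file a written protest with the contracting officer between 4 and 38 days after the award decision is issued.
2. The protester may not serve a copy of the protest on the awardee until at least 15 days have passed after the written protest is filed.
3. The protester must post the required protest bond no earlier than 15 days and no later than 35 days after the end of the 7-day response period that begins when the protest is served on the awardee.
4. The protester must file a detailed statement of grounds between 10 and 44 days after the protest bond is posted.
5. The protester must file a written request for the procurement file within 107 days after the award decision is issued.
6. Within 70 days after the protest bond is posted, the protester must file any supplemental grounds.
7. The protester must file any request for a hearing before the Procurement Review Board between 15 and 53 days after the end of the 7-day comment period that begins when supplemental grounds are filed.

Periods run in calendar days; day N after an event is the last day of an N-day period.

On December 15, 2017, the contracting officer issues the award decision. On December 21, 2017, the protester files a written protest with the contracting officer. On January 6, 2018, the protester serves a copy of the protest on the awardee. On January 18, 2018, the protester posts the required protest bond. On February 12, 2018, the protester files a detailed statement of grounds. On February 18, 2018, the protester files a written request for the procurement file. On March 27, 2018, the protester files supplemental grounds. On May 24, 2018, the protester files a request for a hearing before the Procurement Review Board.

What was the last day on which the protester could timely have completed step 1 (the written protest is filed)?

Step 1 runs from December 15, 2017, when the award decision is issued. The window is 4–38 days after December 15, 2017; it closes on January 22, 2018.

January 22, 2018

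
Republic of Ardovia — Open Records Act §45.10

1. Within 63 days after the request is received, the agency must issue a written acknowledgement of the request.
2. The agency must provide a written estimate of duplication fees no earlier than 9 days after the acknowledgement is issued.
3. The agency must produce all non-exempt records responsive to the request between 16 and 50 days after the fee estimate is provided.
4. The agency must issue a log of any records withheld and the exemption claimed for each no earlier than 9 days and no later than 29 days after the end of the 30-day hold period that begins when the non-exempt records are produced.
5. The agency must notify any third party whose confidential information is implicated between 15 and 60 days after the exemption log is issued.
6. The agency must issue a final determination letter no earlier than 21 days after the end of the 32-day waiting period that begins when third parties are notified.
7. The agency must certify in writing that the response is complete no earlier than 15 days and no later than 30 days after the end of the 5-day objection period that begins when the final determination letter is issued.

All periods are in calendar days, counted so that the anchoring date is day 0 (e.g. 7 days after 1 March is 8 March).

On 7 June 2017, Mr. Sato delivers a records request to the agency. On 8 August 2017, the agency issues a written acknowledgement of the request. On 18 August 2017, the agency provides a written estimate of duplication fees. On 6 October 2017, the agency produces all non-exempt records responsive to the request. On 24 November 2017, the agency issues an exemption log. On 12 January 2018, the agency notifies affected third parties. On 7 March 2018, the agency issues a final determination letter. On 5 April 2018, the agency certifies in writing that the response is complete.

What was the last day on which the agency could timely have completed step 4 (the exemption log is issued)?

4 December 2017

The non-exempt records are produced on 6 October 2017; the 30-day hold period therefore ends 5 November 2017, and step 4 runs from that date. The window is 9–29 days after 5 November 2017; it closes on 4 December 2017.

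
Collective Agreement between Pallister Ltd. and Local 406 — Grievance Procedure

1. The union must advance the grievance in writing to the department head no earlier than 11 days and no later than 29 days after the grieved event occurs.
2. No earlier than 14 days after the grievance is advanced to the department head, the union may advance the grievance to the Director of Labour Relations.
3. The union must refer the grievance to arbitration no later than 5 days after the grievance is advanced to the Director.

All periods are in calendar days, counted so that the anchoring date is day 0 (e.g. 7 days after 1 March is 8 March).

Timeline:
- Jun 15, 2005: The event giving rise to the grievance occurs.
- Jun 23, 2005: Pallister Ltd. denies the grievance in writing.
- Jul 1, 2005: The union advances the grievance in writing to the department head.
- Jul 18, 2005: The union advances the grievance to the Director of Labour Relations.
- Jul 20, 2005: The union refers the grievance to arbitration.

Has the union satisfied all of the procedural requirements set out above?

(1) the permitted window runs from Jun 15, 2005 + 11 = Jun 26, 2005 to Jun 15, 2005 + 29 = Jul 14, 2005; done Jul 1, 2005 — within the window.
(2) permitted from Jul 1, 2005 + 14 days = Jul 15, 2005 onward; done Jul 18, 2005, after the minimum wait.
(3) due by Jul 18, 2005 + 5 days = Jul 23, 2005; Jul 20, 2005 is within that limit.

Yes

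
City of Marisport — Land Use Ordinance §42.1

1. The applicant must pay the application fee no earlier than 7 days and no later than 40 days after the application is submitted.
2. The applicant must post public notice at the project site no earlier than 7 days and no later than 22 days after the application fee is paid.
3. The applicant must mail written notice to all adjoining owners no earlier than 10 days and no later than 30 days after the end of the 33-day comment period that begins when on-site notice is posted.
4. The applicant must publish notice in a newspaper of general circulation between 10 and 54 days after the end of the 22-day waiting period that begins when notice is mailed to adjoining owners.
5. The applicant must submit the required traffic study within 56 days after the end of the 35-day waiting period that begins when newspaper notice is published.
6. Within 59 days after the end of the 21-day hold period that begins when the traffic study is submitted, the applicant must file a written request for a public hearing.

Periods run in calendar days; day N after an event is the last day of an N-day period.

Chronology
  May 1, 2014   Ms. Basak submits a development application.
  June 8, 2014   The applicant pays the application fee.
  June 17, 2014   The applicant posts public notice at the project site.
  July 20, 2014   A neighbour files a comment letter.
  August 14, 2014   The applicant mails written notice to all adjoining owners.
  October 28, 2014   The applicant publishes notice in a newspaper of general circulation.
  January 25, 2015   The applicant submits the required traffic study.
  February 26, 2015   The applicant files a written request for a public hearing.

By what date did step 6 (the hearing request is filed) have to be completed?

The traffic study is submitted on January 25, 2015; the 21-day hold period therefore ends February 15, 2015, and step 6 runs from that date. 59 days after February 15, 2015 is April 15, 2015.

April 15, 2015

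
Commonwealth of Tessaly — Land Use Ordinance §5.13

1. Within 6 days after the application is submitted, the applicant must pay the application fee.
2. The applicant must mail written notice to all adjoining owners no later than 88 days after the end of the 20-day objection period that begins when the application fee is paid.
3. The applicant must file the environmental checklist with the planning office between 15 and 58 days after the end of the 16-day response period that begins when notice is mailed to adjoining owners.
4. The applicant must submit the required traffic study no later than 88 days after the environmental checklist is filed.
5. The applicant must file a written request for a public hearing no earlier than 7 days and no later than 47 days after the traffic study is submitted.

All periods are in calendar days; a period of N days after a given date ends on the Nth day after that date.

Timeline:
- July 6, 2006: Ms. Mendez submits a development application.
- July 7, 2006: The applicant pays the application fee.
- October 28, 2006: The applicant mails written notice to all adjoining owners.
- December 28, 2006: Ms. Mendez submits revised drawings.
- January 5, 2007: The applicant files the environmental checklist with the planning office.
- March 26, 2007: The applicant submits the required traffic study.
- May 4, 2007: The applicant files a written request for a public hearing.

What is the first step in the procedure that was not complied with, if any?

Step 2

Step 1 — counting 6 days from July 6, 2006 (when the application is submitted) gives a deadline of July 12, 2006; July 7, 2006 is within that limit.
Step 2 — counting 88 days from July 27, 2006 (end of the 20-day objection period, which began when the application fee is paid on July 7, 2006) gives a deadline of October 23, 2006; not done until October 28, 2006, 5 days after the deadline.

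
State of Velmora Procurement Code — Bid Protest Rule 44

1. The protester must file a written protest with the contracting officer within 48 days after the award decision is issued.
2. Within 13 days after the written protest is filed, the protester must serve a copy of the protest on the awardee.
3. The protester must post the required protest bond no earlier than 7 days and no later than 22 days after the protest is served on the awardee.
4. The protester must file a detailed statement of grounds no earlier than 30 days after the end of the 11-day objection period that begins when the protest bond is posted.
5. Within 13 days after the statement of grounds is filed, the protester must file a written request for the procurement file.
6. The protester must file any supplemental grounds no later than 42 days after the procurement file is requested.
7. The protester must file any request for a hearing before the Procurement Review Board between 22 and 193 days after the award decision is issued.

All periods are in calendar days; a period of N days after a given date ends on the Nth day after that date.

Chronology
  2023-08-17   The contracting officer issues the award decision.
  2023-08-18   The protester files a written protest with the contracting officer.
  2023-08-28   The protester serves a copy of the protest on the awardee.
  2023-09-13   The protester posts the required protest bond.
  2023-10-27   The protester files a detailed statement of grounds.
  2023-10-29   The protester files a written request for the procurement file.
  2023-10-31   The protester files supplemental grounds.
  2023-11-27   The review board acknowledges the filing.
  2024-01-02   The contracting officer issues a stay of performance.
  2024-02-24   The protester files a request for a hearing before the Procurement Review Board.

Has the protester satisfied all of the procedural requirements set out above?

Yes

(1) due by 2023-08-17 + 48 days = 2023-10-04; 2023-08-18 is within that limit.
(2) due by 2023-08-18 + 13 days = 2023-08-31; done 2023-08-28 — timely.
(3) the permitted window runs from 2023-08-28 + 7 = 2023-09-04 to 2023-08-28 + 22 = 2023-09-19; done 2023-09-13 — within the window.
(4) permitted from 2023-09-24 + 30 days = 2023-10-24 onward; done 2023-10-27 — permitted.
(5) due by 2023-10-27 + 13 days = 2023-11-09; 2023-10-29 is within that limit.
(6) due by 2023-10-29 + 42 days = 2023-12-10; done 2023-10-31 — timely.
(7) the permitted window runs from 2023-08-17 + 22 = 2023-09-08 to 2023-08-17 + 193 = 2024-02-26; done 2024-02-24, which is between those dates.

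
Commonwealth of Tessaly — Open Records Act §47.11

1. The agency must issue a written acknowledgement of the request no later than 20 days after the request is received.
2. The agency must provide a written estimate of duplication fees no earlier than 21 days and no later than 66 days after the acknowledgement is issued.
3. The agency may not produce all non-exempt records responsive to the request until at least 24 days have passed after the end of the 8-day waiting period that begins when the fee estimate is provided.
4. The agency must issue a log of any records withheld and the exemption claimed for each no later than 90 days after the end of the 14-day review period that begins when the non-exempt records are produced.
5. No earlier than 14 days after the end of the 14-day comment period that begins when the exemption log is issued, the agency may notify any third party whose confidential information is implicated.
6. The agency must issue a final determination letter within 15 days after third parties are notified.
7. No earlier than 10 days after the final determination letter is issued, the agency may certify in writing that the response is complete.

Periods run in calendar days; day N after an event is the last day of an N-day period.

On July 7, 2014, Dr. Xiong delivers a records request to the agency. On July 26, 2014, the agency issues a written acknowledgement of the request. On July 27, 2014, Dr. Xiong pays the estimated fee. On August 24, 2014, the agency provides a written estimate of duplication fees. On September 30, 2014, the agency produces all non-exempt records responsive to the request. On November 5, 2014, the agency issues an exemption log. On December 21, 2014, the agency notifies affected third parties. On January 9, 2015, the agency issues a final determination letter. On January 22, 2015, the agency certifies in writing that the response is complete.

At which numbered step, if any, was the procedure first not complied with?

(1) due by July 7, 2014 + 20 days = July 27, 2014; completed July 26, 2014, before the deadline.
(2) the permitted window runs from July 26, 2014 + 21 = August 16, 2014 to July 26, 2014 + 66 = September 30, 2014; done August 24, 2014 — within the window.
(3) permitted from September 1, 2014 + 24 days = September 25, 2014 onward; done September 30, 2014 — permitted.
(4) due by October 14, 2014 + 90 days = January 12, 2015; completed November 5, 2014, before the deadline.
(5) permitted from November 19, 2014 + 14 days = December 3, 2014 onward; done December 21, 2014 — permitted.
(6) due by December 21, 2014 + 15 days = January 5, 2015; done January 9, 2015 — 4 days late.

Step 6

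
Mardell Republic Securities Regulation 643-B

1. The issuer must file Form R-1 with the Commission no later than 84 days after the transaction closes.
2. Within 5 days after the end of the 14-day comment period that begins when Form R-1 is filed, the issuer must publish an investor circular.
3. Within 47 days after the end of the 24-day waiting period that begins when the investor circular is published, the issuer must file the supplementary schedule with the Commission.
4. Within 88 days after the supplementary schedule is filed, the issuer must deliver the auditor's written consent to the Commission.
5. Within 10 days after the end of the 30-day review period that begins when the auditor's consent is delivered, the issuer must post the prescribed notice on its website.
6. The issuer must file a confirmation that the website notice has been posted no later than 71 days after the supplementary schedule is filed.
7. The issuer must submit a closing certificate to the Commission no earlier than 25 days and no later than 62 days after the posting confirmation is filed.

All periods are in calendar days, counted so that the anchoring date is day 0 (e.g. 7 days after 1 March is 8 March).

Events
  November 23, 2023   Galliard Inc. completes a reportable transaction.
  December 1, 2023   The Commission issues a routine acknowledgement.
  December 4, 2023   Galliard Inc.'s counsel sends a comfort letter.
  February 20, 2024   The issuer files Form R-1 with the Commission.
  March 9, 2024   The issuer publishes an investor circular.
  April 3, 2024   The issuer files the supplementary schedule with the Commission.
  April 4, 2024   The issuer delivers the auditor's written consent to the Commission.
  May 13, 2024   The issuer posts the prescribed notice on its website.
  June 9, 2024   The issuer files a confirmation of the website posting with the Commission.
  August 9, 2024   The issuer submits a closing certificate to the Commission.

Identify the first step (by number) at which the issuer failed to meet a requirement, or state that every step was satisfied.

Step 1

Step 1: 84 days after November 23, 2023 (when the transaction closes) is February 15, 2024; not done until February 20, 2024, 5 days after the deadline.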